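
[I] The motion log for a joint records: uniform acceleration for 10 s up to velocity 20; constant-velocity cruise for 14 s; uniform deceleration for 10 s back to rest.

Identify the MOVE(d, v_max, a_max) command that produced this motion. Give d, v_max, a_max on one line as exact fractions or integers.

a_max = 20/10 = 2
d_a = ½·20·10 = 100; d_c = 20·14 = 280
d = 2·100 + 280 = 480
t_c = 14 > 0 ⇒ limit active, v_max = 20

d=480 v_max=20 a_max=2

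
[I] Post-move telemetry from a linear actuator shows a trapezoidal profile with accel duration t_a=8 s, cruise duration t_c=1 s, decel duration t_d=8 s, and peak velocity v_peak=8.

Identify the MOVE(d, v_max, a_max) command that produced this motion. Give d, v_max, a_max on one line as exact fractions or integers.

d=72 v_max=8 a_max=1

a_max = 8/8 = 1
d_a = ½·8·8 = 32; d_c = 8·1 = 8
d = 2·32 + 8 = 72
t_c = 1 > 0 so v_max = 8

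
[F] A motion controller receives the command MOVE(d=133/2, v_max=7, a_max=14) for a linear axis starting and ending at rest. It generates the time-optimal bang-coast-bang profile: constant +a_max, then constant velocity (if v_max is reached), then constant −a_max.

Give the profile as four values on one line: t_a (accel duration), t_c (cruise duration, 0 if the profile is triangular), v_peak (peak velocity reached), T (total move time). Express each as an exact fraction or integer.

vₘ²/aₘ = 7²/14 = 7/2
133/2 ≥ 7/2 so v_max reached
t_a = 7/14 = 1/2; v_peak = 7
d_cruise = 133/2 − 7/2 = 63; t_c = 63/7 = 9
T = 2·1/2 + 9 = 10

t_a=1/2 t_c=9 v_peak=7 T=10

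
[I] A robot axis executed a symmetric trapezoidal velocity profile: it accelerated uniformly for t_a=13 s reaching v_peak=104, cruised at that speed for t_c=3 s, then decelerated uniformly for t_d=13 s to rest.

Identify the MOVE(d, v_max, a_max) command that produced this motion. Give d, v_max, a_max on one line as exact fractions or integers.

d=1664 v_max=104 a_max=8

a_max = 104/13 = 8
d_a = ½·104·13 = 676; d_c = 104·3 = 312
d = 2·676 + 312 = 1664
t_c = 3 > 0 ⇒ limit active, v_max = 104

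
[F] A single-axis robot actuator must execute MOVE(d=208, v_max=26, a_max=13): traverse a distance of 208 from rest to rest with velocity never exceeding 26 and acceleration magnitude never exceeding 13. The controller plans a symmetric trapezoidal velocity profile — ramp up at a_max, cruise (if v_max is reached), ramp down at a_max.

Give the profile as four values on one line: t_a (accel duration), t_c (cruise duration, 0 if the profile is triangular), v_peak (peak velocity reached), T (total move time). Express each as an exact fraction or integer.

v_max²/a_max = 26²/13 = 52
208 ≥ 52 ⇒ cruise phase
t_a = 26/13 = 2; v_peak = 26
d_cruise = 208 − 52 = 156; t_c = 156/26 = 6
T = 2·2 + 6 = 10

t_a=2 t_c=6 v_peak=26 T=10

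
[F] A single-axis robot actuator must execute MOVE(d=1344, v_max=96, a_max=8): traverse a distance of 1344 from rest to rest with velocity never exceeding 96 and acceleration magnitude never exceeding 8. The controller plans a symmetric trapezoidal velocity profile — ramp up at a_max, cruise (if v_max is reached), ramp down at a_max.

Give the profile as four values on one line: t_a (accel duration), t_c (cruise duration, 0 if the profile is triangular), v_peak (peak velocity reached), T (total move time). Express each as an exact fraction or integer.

t_a=12 t_c=2 v_peak=96 T=26

vₘ²/aₘ = 96²/8 = 1152
1344 ≥ 1152 → trapezoidal
t_a = 96/8 = 12; v_peak = 96
d_cruise = 1344 − 1152 = 192; t_c = 192/96 = 2
T = 2·12 + 2 = 26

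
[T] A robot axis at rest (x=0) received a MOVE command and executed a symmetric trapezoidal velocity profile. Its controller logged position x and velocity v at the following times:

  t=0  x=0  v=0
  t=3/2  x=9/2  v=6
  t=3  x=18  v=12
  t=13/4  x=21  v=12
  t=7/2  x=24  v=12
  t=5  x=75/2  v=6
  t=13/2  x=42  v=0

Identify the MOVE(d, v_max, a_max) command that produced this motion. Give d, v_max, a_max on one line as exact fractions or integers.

d=42 v_max=12 a_max=4

final state: t=13/2, x=42, v=0 → d = 42
a_max = (6−0)/(3/2−0) = 4
max v = 12 over t∈[3,7/2] → v_max = 12
check: 12·(3+1/2) = 42 ✓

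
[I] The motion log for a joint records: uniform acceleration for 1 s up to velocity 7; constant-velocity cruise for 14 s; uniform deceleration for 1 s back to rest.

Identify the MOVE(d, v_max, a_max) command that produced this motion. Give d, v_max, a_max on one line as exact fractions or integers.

d=105 v_max=7 a_max=7

a_max = 7/1 = 7
d_a = ½·7·1 = 7/2; d_c = 7·14 = 98
d = 2·7/2 + 98 = 105
t_c = 14 > 0 so v_max = 7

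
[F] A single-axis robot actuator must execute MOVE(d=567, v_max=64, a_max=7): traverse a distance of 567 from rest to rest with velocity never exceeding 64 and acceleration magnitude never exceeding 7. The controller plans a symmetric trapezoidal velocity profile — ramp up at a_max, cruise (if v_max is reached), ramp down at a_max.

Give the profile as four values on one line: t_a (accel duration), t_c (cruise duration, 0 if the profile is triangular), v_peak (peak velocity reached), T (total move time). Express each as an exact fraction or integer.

t_a=9 t_c=0 v_peak=63 T=18

v_max²/a_max = 64²/7 = 4096/7
567 < 4096/7 so t_c = 0
v_peak = √(567·7) = √3969 = 63
t_a = 63/7 = 9; t_c = 0
T = 2·9 = 18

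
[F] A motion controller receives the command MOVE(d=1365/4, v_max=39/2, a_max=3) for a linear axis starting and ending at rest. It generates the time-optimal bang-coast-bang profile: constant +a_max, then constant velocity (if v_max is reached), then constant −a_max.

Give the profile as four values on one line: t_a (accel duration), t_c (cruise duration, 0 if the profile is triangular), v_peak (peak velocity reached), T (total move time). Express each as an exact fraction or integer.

t_a=13/2 t_c=11 v_peak=39/2 T=24

(v_max)²/a_max = (39/2)²/3 = 507/4
1365/4 ≥ 507/4 → trapezoidal
t_a = (39/2)/3 = 13/2; v_peak = 39/2
d_cruise = 1365/4 − 507/4 = 429/2; t_c = (429/2)/(39/2) = 11
T = 2·13/2 + 11 = 24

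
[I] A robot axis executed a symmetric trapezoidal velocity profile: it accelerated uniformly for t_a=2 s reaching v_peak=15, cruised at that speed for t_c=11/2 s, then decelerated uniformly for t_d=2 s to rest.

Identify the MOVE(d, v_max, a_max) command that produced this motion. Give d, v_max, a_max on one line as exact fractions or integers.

d=225/2 v_max=15 a_max=15/2

a_max = 15/2
d_a = ½·15·2 = 15; d_c = 15·11/2 = 165/2
d = 2·15 + 165/2 = 225/2
t_c = 11/2 > 0 → v_max = v_peak = 15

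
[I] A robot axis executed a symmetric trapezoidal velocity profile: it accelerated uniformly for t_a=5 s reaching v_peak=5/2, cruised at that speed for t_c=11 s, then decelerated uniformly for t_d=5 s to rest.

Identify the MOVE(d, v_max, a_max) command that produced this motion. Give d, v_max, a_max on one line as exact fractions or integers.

d=40 v_max=5/2 a_max=1/2

a_max = (5/2)/5 = 1/2
d_a = ½·5/2·5 = 25/4; d_c = 5/2·11 = 55/2
d = 2·25/4 + 55/2 = 40
t_c = 11 > 0 ⇒ limit active, v_max = 5/2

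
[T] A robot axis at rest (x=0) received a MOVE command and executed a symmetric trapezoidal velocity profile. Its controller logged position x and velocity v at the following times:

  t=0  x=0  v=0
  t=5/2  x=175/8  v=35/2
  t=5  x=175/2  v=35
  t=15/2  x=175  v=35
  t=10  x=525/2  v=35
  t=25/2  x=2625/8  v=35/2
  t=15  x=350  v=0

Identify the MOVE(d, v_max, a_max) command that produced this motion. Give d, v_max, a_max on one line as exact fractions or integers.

d=350 v_max=35 a_max=7

final state: t=15, x=350, v=0 → d = 350
a_max = (35/2−0)/(5/2−0) = 7
max v = 35 over t∈[5,10] → v_max = 35
check: 35·(5+5) = 350 ✓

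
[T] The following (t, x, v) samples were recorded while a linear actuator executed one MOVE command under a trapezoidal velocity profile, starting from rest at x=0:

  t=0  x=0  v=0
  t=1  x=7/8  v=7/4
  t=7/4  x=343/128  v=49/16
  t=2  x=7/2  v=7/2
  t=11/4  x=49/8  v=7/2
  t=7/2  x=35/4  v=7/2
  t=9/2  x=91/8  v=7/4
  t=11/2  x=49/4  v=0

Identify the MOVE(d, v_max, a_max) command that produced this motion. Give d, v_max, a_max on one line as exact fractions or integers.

final state: t=11/2, x=49/4, v=0 → d = 49/4
a_max = (7/4−0)/(1−0) = 7/4
max v = 7/2 over t∈[2,7/2] → v_max = 7/2
check: 7/2·(2+3/2) = 49/4 ✓

d=49/4 v_max=7/2 a_max=7/4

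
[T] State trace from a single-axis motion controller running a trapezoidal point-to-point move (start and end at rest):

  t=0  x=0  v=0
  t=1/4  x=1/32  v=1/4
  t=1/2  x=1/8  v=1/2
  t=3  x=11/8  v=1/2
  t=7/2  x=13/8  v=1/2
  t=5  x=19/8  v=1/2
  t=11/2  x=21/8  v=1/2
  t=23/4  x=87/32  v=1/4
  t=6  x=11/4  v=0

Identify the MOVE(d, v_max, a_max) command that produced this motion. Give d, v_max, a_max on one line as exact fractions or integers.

final state: t=6, x=11/4, v=0 → d = 11/4
a_max = (1/4−0)/(1/4−0) = 1
max v = 1/2 over t∈[1/2,11/2] → v_max = 1/2
check: 1/2·(1/2+5) = 11/4 ✓

d=11/4 v_max=1/2 a_max=1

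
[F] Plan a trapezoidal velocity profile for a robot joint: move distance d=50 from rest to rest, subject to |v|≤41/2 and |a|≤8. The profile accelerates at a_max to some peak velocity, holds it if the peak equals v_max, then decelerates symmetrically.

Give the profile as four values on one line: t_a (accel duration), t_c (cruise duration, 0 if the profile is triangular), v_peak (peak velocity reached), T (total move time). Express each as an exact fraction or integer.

v_max²/a_max = (41/2)²/8 = 1681/32
50 < 1681/32 so t_c = 0
v_peak = √(50·8) = √400 = 20
t_a = 20/8 = 5/2; t_c = 0
T = 2·5/2 = 5

t_a=5/2 t_c=0 v_peak=20 T=5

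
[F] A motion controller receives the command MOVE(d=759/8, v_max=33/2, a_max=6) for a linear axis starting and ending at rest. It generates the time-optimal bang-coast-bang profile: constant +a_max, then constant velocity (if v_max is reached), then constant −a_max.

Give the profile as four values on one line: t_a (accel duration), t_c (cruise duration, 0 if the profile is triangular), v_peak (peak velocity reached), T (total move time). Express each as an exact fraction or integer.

(v_max)²/a_max = (33/2)²/6 = 363/8
759/8 ≥ 363/8 ⇒ cruise phase
t_a = (33/2)/6 = 11/4; v_peak = 33/2
d_cruise = 759/8 − 363/8 = 99/2; t_c = (99/2)/(33/2) = 3
T = 2·11/4 + 3 = 17/2

t_a=11/4 t_c=3 v_peak=33/2 T=17/2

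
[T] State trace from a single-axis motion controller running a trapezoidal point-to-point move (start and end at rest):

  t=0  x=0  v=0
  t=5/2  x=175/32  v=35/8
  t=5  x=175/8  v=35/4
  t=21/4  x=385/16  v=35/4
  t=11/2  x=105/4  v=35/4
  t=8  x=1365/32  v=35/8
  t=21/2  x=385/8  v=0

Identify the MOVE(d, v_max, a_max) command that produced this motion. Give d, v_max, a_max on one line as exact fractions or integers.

d=385/8 v_max=35/4 a_max=7/4

final state: t=21/2, x=385/8, v=0 → d = 385/8
a_max = (35/8−0)/(5/2−0) = 7/4
max v = 35/4 over t∈[5,11/2] → v_max = 35/4
check: 35/4·(5+1/2) = 385/8 ✓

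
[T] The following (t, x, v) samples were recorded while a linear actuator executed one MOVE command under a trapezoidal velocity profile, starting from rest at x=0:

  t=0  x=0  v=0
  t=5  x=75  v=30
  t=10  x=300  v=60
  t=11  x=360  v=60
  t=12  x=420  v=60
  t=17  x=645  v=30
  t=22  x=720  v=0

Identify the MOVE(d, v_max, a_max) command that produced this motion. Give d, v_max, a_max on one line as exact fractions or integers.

final state: t=22, x=720, v=0 → d = 720
a_max = (30−0)/(5−0) = 6
max v = 60 over t∈[10,12] → v_max = 60
check: 60·(10+2) = 720 ✓

d=720 v_max=60 a_max=6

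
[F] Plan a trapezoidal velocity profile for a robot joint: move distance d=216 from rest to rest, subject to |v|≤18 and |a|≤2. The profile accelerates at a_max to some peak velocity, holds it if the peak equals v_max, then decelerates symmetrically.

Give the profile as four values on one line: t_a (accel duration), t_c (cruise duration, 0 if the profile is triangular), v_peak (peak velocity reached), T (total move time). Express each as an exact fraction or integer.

v_max²/a_max = 18²/2 = 162
216 ≥ 162 ⇒ cruise phase
t_a = 18/2 = 9; v_peak = 18
d_cruise = 216 − 162 = 54; t_c = 54/18 = 3
T = 2·9 + 3 = 21

t_a=9 t_c=3 v_peak=18 T=21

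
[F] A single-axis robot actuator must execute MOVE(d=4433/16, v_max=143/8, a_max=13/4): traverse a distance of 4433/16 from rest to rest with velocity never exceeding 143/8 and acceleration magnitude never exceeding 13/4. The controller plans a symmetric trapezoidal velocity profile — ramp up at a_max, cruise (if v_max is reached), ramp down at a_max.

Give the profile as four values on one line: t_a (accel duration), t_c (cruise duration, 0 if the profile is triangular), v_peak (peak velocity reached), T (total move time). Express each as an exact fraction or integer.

t_a=11/2 t_c=10 v_peak=143/8 T=21

vₘ²/aₘ = (143/8)²/(13/4) = 1573/16
4433/16 ≥ 1573/16 ⇒ cruise phase
t_a = (143/8)/(13/4) = 11/2; v_peak = 143/8
d_cruise = 4433/16 − 1573/16 = 715/4; t_c = (715/4)/(143/8) = 10
T = 2·11/2 + 10 = 21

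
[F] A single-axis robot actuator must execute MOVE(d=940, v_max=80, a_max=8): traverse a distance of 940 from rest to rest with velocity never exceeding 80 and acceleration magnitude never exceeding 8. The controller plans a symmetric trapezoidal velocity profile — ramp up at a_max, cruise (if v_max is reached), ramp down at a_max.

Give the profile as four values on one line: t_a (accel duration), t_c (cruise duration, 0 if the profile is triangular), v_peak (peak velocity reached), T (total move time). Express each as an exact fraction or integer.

t_a=10 t_c=7/4 v_peak=80 T=87/4

v_max²/a_max = 80²/8 = 800
940 ≥ 800 → trapezoidal
t_a = 80/8 = 10; v_peak = 80
d_cruise = 940 − 800 = 140; t_c = 140/80 = 7/4
T = 2·10 + 7/4 = 87/4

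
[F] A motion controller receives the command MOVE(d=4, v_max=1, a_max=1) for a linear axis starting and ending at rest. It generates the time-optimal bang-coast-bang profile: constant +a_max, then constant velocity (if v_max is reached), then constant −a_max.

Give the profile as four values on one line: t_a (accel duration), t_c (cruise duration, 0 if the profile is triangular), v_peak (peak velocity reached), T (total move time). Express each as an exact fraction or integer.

vₘ²/aₘ = 1²/1 = 1
4 ≥ 1 so v_max reached
t_a = 1/1 = 1; v_peak = 1
d_cruise = 4 − 1 = 3; t_c = 3/1 = 3
T = 2·1 + 3 = 5

t_a=1 t_c=3 v_peak=1 T=5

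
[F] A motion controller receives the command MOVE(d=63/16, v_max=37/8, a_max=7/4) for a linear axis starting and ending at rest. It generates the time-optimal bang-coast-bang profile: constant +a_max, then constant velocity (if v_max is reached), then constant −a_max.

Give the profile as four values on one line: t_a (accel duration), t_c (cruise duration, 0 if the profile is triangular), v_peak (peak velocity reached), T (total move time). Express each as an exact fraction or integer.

t_a=3/2 t_c=0 v_peak=21/8 T=3

v_max²/a_max = (37/8)²/(7/4) = 1369/112
63/16 < 1369/112 ⇒ no cruise
v_peak = √(63/16·7/4) = √(441/64) = 21/8
t_a = (21/8)/(7/4) = 3/2; t_c = 0
T = 2·3/2 = 3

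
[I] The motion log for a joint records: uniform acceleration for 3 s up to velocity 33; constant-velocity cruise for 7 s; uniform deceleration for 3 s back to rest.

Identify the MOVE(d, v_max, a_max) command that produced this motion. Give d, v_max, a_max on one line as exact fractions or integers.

d=330 v_max=33 a_max=11

a_max = 33/3 = 11
d_a = ½·33·3 = 99/2; d_c = 33·7 = 231
d = 2·99/2 + 231 = 330
t_c = 7 > 0 ⇒ limit active, v_max = 33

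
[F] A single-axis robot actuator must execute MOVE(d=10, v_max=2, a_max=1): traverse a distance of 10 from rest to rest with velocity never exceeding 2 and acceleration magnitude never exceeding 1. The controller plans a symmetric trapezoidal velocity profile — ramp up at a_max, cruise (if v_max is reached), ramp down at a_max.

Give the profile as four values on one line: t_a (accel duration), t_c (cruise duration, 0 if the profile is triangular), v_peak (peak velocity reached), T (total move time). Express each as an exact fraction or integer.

v_max²/a_max = 2²/1 = 4
10 ≥ 4 so v_max reached
t_a = 2/1 = 2; v_peak = 2
d_cruise = 10 − 4 = 6; t_c = 6/2 = 3
T = 2·2 + 3 = 7

t_a=2 t_c=3 v_peak=2 T=7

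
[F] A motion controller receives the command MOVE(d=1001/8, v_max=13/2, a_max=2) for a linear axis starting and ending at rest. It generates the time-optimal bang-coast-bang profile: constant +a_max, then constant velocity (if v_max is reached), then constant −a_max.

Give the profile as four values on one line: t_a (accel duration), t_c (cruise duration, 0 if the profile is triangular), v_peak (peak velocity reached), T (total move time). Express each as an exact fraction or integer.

vₘ²/aₘ = (13/2)²/2 = 169/8
1001/8 ≥ 169/8 ⇒ cruise phase
t_a = (13/2)/2 = 13/4; v_peak = 13/2
d_cruise = 1001/8 − 169/8 = 104; t_c = 104/(13/2) = 16
T = 2·13/4 + 16 = 45/2

t_a=13/4 t_c=16 v_peak=13/2 T=45/2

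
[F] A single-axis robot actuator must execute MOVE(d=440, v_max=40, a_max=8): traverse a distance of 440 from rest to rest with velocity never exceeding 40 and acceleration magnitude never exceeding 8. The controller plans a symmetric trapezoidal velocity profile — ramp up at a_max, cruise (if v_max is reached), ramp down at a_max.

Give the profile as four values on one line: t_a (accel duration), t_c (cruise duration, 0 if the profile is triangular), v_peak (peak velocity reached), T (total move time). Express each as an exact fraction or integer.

t_a=5 t_c=6 v_peak=40 T=16

vₘ²/aₘ = 40²/8 = 200
440 ≥ 200 → trapezoidal
t_a = 40/8 = 5; v_peak = 40
d_cruise = 440 − 200 = 240; t_c = 240/40 = 6
T = 2·5 + 6 = 16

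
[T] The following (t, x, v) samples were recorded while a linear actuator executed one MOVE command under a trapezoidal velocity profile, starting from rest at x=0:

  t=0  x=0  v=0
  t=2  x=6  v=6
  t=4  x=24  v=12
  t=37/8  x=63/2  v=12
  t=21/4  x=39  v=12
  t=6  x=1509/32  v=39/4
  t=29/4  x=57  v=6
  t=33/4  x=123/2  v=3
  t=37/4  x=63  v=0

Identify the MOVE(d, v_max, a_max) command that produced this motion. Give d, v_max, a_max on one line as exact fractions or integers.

final state: t=37/4, x=63, v=0 → d = 63
a_max = (6−0)/(2−0) = 3
max v = 12 over t∈[4,21/4] → v_max = 12
check: 12·(4+5/4) = 63 ✓

d=63 v_max=12 a_max=3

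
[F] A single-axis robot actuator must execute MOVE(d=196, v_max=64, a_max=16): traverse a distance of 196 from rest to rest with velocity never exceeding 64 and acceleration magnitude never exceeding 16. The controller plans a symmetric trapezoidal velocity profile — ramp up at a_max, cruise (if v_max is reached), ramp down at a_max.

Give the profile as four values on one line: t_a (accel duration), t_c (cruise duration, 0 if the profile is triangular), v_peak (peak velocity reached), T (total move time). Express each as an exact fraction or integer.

vₘ²/aₘ = 64²/16 = 256
196 < 256 ⇒ no cruise
v_peak = √(196·16) = √3136 = 56
t_a = 56/16 = 7/2; t_c = 0
T = 2·7/2 = 7

t_a=7/2 t_c=0 v_peak=56 T=7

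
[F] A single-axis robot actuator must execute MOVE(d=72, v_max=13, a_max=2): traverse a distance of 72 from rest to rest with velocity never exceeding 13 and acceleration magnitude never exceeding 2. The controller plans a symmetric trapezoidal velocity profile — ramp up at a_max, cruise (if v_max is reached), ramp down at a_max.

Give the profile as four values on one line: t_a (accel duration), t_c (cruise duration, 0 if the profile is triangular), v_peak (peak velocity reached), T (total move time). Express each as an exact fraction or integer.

vₘ²/aₘ = 13²/2 = 169/2
72 < 169/2 → triangular
v_peak = √(72·2) = √144 = 12
t_a = 12/2 = 6; t_c = 0
T = 2·6 = 12

t_a=6 t_c=0 v_peak=12 T=12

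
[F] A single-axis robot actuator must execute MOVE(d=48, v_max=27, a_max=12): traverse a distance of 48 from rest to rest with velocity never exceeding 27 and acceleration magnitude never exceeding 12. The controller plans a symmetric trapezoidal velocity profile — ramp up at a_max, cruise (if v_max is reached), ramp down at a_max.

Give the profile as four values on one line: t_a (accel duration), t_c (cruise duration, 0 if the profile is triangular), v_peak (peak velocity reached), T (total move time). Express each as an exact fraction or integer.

t_a=2 t_c=0 v_peak=24 T=4

(v_max)²/a_max = 27²/12 = 243/4
48 < 243/4 ⇒ no cruise
v_peak = √(48·12) = √576 = 24
t_a = 24/12 = 2; t_c = 0
T = 2·2 = 4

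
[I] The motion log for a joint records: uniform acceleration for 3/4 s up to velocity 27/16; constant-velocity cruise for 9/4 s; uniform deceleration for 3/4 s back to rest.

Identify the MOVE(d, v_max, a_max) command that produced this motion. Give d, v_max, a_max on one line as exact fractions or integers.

a_max = (27/16)/(3/4) = 9/4
d_a = ½·27/16·3/4 = 81/128; d_c = 27/16·9/4 = 243/64
d = 2·81/128 + 243/64 = 81/16
t_c = 9/4 > 0 ⇒ limit active, v_max = 27/16

d=81/16 v_max=27/16 a_max=9/4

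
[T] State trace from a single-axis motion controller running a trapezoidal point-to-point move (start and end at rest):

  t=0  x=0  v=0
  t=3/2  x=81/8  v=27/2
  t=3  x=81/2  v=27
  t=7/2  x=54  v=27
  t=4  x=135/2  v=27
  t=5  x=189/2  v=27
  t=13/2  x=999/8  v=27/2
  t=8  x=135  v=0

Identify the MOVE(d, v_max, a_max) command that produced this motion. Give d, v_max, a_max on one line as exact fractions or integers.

final state: t=8, x=135, v=0 → d = 135
a_max = (27/2−0)/(3/2−0) = 9
max v = 27 over t∈[3,5] → v_max = 27
check: 27·(3+2) = 135 ✓

d=135 v_max=27 a_max=9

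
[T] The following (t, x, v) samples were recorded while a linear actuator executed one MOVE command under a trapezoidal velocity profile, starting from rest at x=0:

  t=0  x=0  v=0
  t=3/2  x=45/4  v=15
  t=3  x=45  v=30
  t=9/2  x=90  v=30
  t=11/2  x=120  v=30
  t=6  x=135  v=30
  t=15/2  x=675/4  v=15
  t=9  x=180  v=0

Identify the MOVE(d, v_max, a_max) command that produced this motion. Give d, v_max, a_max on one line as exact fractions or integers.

final state: t=9, x=180, v=0 → d = 180
a_max = (15−0)/(3/2−0) = 10
max v = 30 over t∈[3,6] → v_max = 30
check: 30·(3+3) = 180 ✓

d=180 v_max=30 a_max=10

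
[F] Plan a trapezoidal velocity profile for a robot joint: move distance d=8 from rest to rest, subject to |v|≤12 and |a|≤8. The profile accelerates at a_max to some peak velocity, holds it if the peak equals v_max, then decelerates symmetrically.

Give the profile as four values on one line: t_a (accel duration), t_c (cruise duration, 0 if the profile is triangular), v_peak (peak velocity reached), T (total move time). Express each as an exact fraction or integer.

t_a=1 t_c=0 v_peak=8 T=2

v_max²/a_max = 12²/8 = 18
8 < 18 ⇒ no cruise
v_peak = √(8·8) = √64 = 8
t_a = 8/8 = 1; t_c = 0
T = 2·1 = 2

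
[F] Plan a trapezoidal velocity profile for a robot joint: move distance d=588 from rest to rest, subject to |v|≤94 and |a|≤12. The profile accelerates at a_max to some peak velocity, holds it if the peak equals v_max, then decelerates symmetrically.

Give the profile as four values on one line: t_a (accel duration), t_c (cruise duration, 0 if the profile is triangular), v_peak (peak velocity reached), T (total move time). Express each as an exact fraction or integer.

vₘ²/aₘ = 94²/12 = 2209/3
588 < 2209/3 ⇒ no cruise
v_peak = √(588·12) = √7056 = 84
t_a = 84/12 = 7; t_c = 0
T = 2·7 = 14

t_a=7 t_c=0 v_peak=84 T=14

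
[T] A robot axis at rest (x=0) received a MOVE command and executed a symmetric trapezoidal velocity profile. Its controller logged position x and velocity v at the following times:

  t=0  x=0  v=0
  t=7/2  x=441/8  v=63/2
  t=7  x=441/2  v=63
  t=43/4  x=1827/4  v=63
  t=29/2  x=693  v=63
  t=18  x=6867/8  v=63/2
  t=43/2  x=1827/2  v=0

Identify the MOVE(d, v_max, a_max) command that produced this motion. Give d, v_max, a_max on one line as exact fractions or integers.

d=1827/2 v_max=63 a_max=9

final state: t=43/2, x=1827/2, v=0 → d = 1827/2
a_max = (63/2−0)/(7/2−0) = 9
max v = 63 over t∈[7,29/2] → v_max = 63
check: 63·(7+15/2) = 1827/2 ✓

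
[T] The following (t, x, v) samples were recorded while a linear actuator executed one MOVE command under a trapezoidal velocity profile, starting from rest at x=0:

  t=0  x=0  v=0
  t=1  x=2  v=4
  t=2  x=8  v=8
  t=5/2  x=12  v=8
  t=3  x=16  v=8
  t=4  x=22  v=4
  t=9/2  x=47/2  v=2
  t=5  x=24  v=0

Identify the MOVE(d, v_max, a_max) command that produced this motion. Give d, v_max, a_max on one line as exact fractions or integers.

d=24 v_max=8 a_max=4

final state: t=5, x=24, v=0 → d = 24
a_max = (4−0)/(1−0) = 4
max v = 8 over t∈[2,3] → v_max = 8
check: 8·(2+1) = 24 ✓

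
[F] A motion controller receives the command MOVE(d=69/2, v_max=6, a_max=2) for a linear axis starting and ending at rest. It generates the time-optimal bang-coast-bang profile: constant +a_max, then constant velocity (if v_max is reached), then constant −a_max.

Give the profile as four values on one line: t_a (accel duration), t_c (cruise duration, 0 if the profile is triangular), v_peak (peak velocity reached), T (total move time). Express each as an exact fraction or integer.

vₘ²/aₘ = 6²/2 = 18
69/2 ≥ 18 ⇒ cruise phase
t_a = 6/2 = 3; v_peak = 6
d_cruise = 69/2 − 18 = 33/2; t_c = (33/2)/6 = 11/4
T = 2·3 + 11/4 = 35/4

t_a=3 t_c=11/4 v_peak=6 T=35/4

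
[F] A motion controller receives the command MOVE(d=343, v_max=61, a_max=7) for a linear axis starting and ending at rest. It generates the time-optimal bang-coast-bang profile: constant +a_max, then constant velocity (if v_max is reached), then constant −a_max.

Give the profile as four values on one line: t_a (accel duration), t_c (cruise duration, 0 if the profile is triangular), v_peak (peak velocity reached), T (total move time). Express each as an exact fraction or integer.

vₘ²/aₘ = 61²/7 = 3721/7
343 < 3721/7 → triangular
v_peak = √(343·7) = √2401 = 49
t_a = 49/7 = 7; t_c = 0
T = 2·7 = 14

t_a=7 t_c=0 v_peak=49 T=14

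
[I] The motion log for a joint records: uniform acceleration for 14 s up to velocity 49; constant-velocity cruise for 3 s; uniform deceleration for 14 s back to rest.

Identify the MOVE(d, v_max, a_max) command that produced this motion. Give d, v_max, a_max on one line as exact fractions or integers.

a_max = 49/14 = 7/2
d_a = ½·49·14 = 343; d_c = 49·3 = 147
d = 2·343 + 147 = 833
t_c = 3 > 0 → v_max = v_peak = 49

d=833 v_max=49 a_max=7/2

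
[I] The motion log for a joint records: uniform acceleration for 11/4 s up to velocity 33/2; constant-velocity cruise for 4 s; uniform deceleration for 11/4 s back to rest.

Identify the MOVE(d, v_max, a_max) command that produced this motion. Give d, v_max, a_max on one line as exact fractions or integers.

a_max = (33/2)/(11/4) = 6
d_a = ½·33/2·11/4 = 363/16; d_c = 33/2·4 = 66
d = 2·363/16 + 66 = 891/8
t_c = 4 > 0 → v_max = v_peak = 33/2

d=891/8 v_max=33/2 a_max=6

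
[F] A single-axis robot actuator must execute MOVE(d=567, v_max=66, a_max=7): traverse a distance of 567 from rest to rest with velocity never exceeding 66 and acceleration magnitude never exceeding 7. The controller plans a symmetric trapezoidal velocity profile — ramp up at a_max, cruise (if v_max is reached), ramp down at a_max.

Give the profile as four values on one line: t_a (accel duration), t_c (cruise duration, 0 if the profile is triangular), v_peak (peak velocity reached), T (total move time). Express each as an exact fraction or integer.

vₘ²/aₘ = 66²/7 = 4356/7
567 < 4356/7 ⇒ no cruise
v_peak = √(567·7) = √3969 = 63
t_a = 63/7 = 9; t_c = 0
T = 2·9 = 18

t_a=9 t_c=0 v_peak=63 T=18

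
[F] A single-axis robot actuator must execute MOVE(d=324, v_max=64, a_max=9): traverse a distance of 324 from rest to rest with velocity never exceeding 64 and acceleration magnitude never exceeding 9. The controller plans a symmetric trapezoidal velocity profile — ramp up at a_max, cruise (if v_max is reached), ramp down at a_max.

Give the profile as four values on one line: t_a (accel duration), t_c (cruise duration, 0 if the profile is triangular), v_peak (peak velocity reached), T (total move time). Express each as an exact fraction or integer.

t_a=6 t_c=0 v_peak=54 T=12

vₘ²/aₘ = 64²/9 = 4096/9
324 < 4096/9 so t_c = 0
v_peak = √(324·9) = √2916 = 54
t_a = 54/9 = 6; t_c = 0
T = 2·6 = 12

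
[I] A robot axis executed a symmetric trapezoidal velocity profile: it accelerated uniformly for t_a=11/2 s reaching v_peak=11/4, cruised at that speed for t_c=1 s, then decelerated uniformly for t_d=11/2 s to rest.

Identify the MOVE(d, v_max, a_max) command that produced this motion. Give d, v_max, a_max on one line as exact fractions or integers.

a_max = (11/4)/(11/2) = 1/2
d_a = ½·11/4·11/2 = 121/16; d_c = 11/4·1 = 11/4
d = 2·121/16 + 11/4 = 143/8
t_c = 1 > 0 so v_max = 11/4

d=143/8 v_max=11/4 a_max=1/2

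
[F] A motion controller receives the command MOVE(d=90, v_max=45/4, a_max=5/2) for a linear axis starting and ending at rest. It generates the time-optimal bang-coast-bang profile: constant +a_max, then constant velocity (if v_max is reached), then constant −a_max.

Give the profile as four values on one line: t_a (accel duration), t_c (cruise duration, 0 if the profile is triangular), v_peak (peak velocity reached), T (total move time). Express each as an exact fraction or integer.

(v_max)²/a_max = (45/4)²/(5/2) = 405/8
90 ≥ 405/8 so v_max reached
t_a = (45/4)/(5/2) = 9/2; v_peak = 45/4
d_cruise = 90 − 405/8 = 315/8; t_c = (315/8)/(45/4) = 7/2
T = 2·9/2 + 7/2 = 25/2

t_a=9/2 t_c=7/2 v_peak=45/4 T=25/2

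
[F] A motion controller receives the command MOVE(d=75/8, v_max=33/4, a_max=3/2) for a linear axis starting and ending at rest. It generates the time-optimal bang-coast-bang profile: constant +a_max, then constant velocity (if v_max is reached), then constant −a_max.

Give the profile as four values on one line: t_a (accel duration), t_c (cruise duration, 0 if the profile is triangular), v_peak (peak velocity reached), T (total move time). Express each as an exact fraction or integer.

vₘ²/aₘ = (33/4)²/(3/2) = 363/8
75/8 < 363/8 so t_c = 0
v_peak = √(75/8·3/2) = √(225/16) = 15/4
t_a = (15/4)/(3/2) = 5/2; t_c = 0
T = 2·5/2 = 5

t_a=5/2 t_c=0 v_peak=15/4 T=5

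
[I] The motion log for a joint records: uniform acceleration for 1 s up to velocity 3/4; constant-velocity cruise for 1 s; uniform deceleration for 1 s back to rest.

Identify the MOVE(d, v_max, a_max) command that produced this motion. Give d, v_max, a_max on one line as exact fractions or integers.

d=3/2 v_max=3/4 a_max=3/4

a_max = (3/4)/1 = 3/4
d_a = ½·3/4·1 = 3/8; d_c = 3/4·1 = 3/4
d = 2·3/8 + 3/4 = 3/2
t_c = 1 > 0 so v_max = 3/4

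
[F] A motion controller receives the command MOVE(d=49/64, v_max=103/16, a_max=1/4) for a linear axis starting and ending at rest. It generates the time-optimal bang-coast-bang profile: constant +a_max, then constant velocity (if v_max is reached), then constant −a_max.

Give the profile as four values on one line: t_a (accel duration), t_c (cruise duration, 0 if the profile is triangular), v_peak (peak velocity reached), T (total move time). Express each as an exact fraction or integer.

t_a=7/4 t_c=0 v_peak=7/16 T=7/2

(v_max)²/a_max = (103/16)²/(1/4) = 10609/64
49/64 < 10609/64 → triangular
v_peak = √(49/64·1/4) = √(49/256) = 7/16
t_a = (7/16)/(1/4) = 7/4; t_c = 0
T = 2·7/4 = 7/2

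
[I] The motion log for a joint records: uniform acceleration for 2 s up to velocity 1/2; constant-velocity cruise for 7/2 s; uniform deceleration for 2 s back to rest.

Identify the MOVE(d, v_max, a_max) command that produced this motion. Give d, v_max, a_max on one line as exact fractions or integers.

d=11/4 v_max=1/2 a_max=1/4

a_max = (1/2)/2 = 1/4
d_a = ½·1/2·2 = 1/2; d_c = 1/2·7/2 = 7/4
d = 2·1/2 + 7/4 = 11/4
t_c = 7/2 > 0 → v_max = v_peak = 1/2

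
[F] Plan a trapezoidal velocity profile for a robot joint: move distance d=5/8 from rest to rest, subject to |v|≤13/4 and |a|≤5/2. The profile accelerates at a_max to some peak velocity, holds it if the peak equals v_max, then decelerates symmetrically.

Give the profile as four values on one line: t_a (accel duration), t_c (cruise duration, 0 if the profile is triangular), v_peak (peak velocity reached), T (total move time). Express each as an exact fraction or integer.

(v_max)²/a_max = (13/4)²/(5/2) = 169/40
5/8 < 169/40 → triangular
v_peak = √(5/8·5/2) = √(25/16) = 5/4
t_a = (5/4)/(5/2) = 1/2; t_c = 0
T = 2·1/2 = 1

t_a=1/2 t_c=0 v_peak=5/4 T=1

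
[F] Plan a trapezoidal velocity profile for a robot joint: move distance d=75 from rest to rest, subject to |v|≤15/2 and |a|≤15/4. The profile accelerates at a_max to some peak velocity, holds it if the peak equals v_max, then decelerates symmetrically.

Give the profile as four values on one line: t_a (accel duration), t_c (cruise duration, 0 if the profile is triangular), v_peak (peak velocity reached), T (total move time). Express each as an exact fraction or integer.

t_a=2 t_c=8 v_peak=15/2 T=12

(v_max)²/a_max = (15/2)²/(15/4) = 15
75 ≥ 15 ⇒ cruise phase
t_a = (15/2)/(15/4) = 2; v_peak = 15/2
d_cruise = 75 − 15 = 60; t_c = 60/(15/2) = 8
T = 2·2 + 8 = 12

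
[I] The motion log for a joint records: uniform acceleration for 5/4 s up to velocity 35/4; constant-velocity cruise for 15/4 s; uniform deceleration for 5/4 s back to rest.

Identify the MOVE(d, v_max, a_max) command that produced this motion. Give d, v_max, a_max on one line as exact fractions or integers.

d=175/4 v_max=35/4 a_max=7

a_max = (35/4)/(5/4) = 7
d_a = ½·35/4·5/4 = 175/32; d_c = 35/4·15/4 = 525/16
d = 2·175/32 + 525/16 = 175/4
t_c = 15/4 > 0 → v_max = v_peak = 35/4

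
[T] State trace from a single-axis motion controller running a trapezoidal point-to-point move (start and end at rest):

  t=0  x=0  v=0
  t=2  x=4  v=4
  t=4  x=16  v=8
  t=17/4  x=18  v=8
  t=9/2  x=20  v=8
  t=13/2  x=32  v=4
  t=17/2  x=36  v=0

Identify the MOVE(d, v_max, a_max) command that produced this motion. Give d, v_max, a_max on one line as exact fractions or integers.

final state: t=17/2, x=36, v=0 → d = 36
a_max = (4−0)/(2−0) = 2
max v = 8 over t∈[4,9/2] → v_max = 8
check: 8·(4+1/2) = 36 ✓

d=36 v_max=8 a_max=2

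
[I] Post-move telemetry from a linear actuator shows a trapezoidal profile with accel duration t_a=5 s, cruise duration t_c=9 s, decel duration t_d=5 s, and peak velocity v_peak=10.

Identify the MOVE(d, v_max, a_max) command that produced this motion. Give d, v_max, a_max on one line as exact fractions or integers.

d=140 v_max=10 a_max=2

a_max = 10/5 = 2
d_a = ½·10·5 = 25; d_c = 10·9 = 90
d = 2·25 + 90 = 140
t_c = 9 > 0 so v_max = 10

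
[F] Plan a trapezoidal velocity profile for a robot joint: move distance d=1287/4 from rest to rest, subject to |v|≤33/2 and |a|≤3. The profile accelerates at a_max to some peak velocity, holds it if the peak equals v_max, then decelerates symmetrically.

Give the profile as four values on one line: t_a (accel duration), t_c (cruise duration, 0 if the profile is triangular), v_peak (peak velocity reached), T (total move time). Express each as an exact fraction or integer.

v_max²/a_max = (33/2)²/3 = 363/4
1287/4 ≥ 363/4 so v_max reached
t_a = (33/2)/3 = 11/2; v_peak = 33/2
d_cruise = 1287/4 − 363/4 = 231; t_c = 231/(33/2) = 14
T = 2·11/2 + 14 = 25

t_a=11/2 t_c=14 v_peak=33/2 T=25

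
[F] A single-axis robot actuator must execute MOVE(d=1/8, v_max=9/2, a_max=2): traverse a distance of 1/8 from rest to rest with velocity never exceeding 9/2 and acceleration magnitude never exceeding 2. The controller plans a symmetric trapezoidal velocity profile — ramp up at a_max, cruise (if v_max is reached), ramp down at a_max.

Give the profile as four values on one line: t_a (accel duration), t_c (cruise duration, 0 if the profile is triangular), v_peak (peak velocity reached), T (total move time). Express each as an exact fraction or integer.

t_a=1/4 t_c=0 v_peak=1/2 T=1/2

vₘ²/aₘ = (9/2)²/2 = 81/8
1/8 < 81/8 → triangular
v_peak = √(1/8·2) = √(1/4) = 1/2
t_a = (1/2)/2 = 1/4; t_c = 0
T = 2·1/4 = 1/2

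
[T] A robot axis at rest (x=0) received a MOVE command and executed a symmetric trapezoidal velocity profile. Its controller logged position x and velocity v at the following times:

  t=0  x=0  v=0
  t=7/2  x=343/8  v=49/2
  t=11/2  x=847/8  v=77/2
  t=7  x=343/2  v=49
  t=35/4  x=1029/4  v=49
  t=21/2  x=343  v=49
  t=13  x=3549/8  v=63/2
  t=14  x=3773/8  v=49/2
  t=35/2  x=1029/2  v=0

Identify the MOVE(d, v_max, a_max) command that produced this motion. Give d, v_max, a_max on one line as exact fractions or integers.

d=1029/2 v_max=49 a_max=7

final state: t=35/2, x=1029/2, v=0 → d = 1029/2
a_max = (49/2−0)/(7/2−0) = 7
max v = 49 over t∈[7,21/2] → v_max = 49
check: 49·(7+7/2) = 1029/2 ✓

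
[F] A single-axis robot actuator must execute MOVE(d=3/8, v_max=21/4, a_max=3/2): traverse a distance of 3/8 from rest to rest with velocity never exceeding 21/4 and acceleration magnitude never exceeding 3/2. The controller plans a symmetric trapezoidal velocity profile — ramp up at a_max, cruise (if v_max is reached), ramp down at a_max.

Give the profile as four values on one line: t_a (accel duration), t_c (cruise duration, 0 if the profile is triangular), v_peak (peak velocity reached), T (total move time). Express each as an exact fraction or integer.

(v_max)²/a_max = (21/4)²/(3/2) = 147/8
3/8 < 147/8 → triangular
v_peak = √(3/8·3/2) = √(9/16) = 3/4
t_a = (3/4)/(3/2) = 1/2; t_c = 0
T = 2·1/2 = 1

t_a=1/2 t_c=0 v_peak=3/4 T=1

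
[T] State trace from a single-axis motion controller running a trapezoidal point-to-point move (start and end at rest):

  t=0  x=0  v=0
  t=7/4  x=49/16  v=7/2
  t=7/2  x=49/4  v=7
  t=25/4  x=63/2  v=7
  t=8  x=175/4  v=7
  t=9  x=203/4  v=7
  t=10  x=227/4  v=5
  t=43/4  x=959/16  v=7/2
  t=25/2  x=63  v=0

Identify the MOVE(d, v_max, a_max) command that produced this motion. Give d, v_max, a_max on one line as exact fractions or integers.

final state: t=25/2, x=63, v=0 → d = 63
a_max = (7/2−0)/(7/4−0) = 2
max v = 7 over t∈[7/2,9] → v_max = 7
check: 7·(7/2+11/2) = 63 ✓

d=63 v_max=7 a_max=2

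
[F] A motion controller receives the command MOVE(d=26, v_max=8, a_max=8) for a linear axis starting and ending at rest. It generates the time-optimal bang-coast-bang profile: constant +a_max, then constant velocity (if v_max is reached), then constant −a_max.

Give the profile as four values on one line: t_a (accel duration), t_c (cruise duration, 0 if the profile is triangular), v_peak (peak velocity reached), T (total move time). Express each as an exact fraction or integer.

vₘ²/aₘ = 8²/8 = 8
26 ≥ 8 so v_max reached
t_a = 8/8 = 1; v_peak = 8
d_cruise = 26 − 8 = 18; t_c = 18/8 = 9/4
T = 2·1 + 9/4 = 17/4

t_a=1 t_c=9/4 v_peak=8 T=17/4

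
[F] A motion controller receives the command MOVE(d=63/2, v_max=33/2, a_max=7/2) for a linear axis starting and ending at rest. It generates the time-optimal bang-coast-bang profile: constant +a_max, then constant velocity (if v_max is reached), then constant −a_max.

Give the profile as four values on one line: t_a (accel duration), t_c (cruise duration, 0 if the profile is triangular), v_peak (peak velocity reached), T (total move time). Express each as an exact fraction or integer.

v_max²/a_max = (33/2)²/(7/2) = 1089/14
63/2 < 1089/14 → triangular
v_peak = √(63/2·7/2) = √(441/4) = 21/2
t_a = (21/2)/(7/2) = 3; t_c = 0
T = 2·3 = 6

t_a=3 t_c=0 v_peak=21/2 T=6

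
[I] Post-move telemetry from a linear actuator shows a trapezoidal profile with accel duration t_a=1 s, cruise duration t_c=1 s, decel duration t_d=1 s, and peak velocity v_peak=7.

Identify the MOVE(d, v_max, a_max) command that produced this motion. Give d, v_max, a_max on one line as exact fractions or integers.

d=14 v_max=7 a_max=7

a_max = 7/1 = 7
d_a = ½·7·1 = 7/2; d_c = 7·1 = 7
d = 2·7/2 + 7 = 14
t_c = 1 > 0 so v_max = 7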